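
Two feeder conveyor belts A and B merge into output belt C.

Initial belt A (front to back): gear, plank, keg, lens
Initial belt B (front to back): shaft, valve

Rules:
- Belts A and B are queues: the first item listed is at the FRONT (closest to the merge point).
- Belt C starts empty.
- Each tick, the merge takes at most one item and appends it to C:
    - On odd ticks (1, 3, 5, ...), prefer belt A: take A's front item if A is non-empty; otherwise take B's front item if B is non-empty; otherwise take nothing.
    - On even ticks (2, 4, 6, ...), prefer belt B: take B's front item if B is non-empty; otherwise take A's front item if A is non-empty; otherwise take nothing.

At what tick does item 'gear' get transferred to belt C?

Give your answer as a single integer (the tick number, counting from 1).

Tick 1: prefer A, take gear from A; A=[plank,keg,lens] B=[shaft,valve] C=[gear]

Answer: 1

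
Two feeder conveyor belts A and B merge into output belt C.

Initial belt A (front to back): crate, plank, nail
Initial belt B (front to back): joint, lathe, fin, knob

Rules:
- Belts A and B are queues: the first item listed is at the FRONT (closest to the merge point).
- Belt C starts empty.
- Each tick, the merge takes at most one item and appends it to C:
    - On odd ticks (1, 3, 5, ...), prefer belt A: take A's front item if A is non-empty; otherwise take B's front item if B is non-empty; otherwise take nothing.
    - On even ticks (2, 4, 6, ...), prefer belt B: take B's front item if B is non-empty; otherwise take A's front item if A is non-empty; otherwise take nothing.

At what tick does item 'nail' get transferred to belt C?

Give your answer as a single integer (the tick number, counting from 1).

Answer: 5

Derivation:
Tick 1: prefer A, take crate from A; A=[plank,nail] B=[joint,lathe,fin,knob] C=[crate]
Tick 2: prefer B, take joint from B; A=[plank,nail] B=[lathe,fin,knob] C=[crate,joint]
Tick 3: prefer A, take plank from A; A=[nail] B=[lathe,fin,knob] C=[crate,joint,plank]
Tick 4: prefer B, take lathe from B; A=[nail] B=[fin,knob] C=[crate,joint,plank,lathe]
Tick 5: prefer A, take nail from A; A=[-] B=[fin,knob] C=[crate,joint,plank,lathe,nail]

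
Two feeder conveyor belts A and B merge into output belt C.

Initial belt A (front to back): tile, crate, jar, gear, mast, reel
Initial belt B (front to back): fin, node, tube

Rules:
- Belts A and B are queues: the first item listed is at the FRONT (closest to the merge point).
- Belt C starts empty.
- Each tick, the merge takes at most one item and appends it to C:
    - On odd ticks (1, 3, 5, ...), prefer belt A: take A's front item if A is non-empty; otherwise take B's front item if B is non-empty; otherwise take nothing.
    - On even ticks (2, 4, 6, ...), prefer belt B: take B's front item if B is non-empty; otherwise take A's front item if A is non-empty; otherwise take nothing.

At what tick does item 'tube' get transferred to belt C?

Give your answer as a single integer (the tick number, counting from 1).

Tick 1: prefer A, take tile from A; A=[crate,jar,gear,mast,reel] B=[fin,node,tube] C=[tile]
Tick 2: prefer B, take fin from B; A=[crate,jar,gear,mast,reel] B=[node,tube] C=[tile,fin]
Tick 3: prefer A, take crate from A; A=[jar,gear,mast,reel] B=[node,tube] C=[tile,fin,crate]
Tick 4: prefer B, take node from B; A=[jar,gear,mast,reel] B=[tube] C=[tile,fin,crate,node]
Tick 5: prefer A, take jar from A; A=[gear,mast,reel] B=[tube] C=[tile,fin,crate,node,jar]
Tick 6: prefer B, take tube from B; A=[gear,mast,reel] B=[-] C=[tile,fin,crate,node,jar,tube]

Answer: 6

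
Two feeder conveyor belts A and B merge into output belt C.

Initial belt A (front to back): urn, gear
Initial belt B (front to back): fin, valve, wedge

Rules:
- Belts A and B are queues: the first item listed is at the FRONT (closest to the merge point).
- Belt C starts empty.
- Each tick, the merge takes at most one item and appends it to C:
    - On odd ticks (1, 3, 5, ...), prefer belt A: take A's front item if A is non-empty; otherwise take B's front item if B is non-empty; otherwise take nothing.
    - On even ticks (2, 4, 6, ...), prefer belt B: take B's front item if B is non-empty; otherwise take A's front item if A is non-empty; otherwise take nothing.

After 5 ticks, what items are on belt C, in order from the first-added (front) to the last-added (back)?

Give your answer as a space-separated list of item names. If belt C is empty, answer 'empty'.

Tick 1: prefer A, take urn from A; A=[gear] B=[fin,valve,wedge] C=[urn]
Tick 2: prefer B, take fin from B; A=[gear] B=[valve,wedge] C=[urn,fin]
Tick 3: prefer A, take gear from A; A=[-] B=[valve,wedge] C=[urn,fin,gear]
Tick 4: prefer B, take valve from B; A=[-] B=[wedge] C=[urn,fin,gear,valve]
Tick 5: prefer A, take wedge from B; A=[-] B=[-] C=[urn,fin,gear,valve,wedge]

Answer: urn fin gear valve wedge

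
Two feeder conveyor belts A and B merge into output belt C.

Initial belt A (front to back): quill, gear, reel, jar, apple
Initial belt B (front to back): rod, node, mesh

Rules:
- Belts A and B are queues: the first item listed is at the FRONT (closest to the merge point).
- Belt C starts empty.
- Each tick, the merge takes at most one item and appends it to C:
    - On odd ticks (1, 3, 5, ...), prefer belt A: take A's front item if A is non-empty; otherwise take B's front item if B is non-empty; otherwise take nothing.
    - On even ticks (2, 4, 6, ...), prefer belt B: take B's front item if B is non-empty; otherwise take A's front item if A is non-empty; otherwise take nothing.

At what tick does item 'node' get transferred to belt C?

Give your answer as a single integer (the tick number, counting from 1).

Tick 1: prefer A, take quill from A; A=[gear,reel,jar,apple] B=[rod,node,mesh] C=[quill]
Tick 2: prefer B, take rod from B; A=[gear,reel,jar,apple] B=[node,mesh] C=[quill,rod]
Tick 3: prefer A, take gear from A; A=[reel,jar,apple] B=[node,mesh] C=[quill,rod,gear]
Tick 4: prefer B, take node from B; A=[reel,jar,apple] B=[mesh] C=[quill,rod,gear,node]

Answer: 4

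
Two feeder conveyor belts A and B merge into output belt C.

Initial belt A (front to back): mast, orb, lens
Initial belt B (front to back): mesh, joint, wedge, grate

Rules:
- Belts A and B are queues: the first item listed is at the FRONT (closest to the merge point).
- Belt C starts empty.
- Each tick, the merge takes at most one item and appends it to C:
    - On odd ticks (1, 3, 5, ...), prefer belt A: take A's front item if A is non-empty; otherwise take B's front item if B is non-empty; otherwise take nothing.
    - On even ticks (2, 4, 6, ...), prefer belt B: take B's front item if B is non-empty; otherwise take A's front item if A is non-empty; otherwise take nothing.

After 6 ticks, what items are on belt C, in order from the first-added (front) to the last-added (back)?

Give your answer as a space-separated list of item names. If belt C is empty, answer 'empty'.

Answer: mast mesh orb joint lens wedge

Derivation:
Tick 1: prefer A, take mast from A; A=[orb,lens] B=[mesh,joint,wedge,grate] C=[mast]
Tick 2: prefer B, take mesh from B; A=[orb,lens] B=[joint,wedge,grate] C=[mast,mesh]
Tick 3: prefer A, take orb from A; A=[lens] B=[joint,wedge,grate] C=[mast,mesh,orb]
Tick 4: prefer B, take joint from B; A=[lens] B=[wedge,grate] C=[mast,mesh,orb,joint]
Tick 5: prefer A, take lens from A; A=[-] B=[wedge,grate] C=[mast,mesh,orb,joint,lens]
Tick 6: prefer B, take wedge from B; A=[-] B=[grate] C=[mast,mesh,orb,joint,lens,wedge]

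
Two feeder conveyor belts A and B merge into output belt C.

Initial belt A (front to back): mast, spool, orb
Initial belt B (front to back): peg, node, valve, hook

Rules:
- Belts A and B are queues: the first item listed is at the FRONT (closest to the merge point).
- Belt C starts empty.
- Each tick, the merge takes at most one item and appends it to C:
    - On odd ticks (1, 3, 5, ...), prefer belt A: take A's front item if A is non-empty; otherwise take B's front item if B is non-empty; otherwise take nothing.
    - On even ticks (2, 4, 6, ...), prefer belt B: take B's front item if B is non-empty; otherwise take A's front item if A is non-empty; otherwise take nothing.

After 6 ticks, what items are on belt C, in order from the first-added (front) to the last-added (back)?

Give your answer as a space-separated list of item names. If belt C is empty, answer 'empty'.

Tick 1: prefer A, take mast from A; A=[spool,orb] B=[peg,node,valve,hook] C=[mast]
Tick 2: prefer B, take peg from B; A=[spool,orb] B=[node,valve,hook] C=[mast,peg]
Tick 3: prefer A, take spool from A; A=[orb] B=[node,valve,hook] C=[mast,peg,spool]
Tick 4: prefer B, take node from B; A=[orb] B=[valve,hook] C=[mast,peg,spool,node]
Tick 5: prefer A, take orb from A; A=[-] B=[valve,hook] C=[mast,peg,spool,node,orb]
Tick 6: prefer B, take valve from B; A=[-] B=[hook] C=[mast,peg,spool,node,orb,valve]

Answer: mast peg spool node orb valve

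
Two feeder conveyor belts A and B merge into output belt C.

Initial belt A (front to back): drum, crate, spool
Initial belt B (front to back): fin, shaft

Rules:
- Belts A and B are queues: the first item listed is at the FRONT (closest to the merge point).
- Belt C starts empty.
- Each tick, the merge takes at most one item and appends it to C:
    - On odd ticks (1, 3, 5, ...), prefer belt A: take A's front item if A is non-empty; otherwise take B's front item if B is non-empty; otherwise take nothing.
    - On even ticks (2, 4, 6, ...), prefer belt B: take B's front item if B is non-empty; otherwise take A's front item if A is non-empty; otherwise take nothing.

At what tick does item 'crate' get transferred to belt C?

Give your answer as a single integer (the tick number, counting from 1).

Answer: 3

Derivation:
Tick 1: prefer A, take drum from A; A=[crate,spool] B=[fin,shaft] C=[drum]
Tick 2: prefer B, take fin from B; A=[crate,spool] B=[shaft] C=[drum,fin]
Tick 3: prefer A, take crate from A; A=[spool] B=[shaft] C=[drum,fin,crate]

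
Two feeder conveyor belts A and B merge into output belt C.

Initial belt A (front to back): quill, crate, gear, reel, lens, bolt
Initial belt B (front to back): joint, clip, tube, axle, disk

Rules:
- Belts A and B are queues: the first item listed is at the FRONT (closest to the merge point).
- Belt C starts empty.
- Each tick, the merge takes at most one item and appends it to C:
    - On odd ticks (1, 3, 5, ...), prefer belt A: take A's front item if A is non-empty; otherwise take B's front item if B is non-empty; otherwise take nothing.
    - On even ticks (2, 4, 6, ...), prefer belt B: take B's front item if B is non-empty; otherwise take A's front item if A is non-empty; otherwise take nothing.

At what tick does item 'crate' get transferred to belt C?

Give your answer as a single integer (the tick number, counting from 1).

Answer: 3

Derivation:
Tick 1: prefer A, take quill from A; A=[crate,gear,reel,lens,bolt] B=[joint,clip,tube,axle,disk] C=[quill]
Tick 2: prefer B, take joint from B; A=[crate,gear,reel,lens,bolt] B=[clip,tube,axle,disk] C=[quill,joint]
Tick 3: prefer A, take crate from A; A=[gear,reel,lens,bolt] B=[clip,tube,axle,disk] C=[quill,joint,crate]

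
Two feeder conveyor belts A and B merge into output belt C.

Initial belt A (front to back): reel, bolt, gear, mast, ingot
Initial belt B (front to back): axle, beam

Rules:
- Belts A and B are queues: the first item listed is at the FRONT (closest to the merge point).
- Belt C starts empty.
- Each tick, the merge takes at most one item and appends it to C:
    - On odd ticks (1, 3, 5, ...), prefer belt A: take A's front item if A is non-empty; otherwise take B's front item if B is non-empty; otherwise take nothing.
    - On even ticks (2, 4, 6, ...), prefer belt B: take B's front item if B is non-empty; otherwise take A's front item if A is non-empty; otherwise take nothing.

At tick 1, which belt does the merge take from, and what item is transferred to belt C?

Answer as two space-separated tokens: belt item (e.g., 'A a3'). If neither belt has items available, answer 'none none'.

Tick 1: prefer A, take reel from A; A=[bolt,gear,mast,ingot] B=[axle,beam] C=[reel]

Answer: A reel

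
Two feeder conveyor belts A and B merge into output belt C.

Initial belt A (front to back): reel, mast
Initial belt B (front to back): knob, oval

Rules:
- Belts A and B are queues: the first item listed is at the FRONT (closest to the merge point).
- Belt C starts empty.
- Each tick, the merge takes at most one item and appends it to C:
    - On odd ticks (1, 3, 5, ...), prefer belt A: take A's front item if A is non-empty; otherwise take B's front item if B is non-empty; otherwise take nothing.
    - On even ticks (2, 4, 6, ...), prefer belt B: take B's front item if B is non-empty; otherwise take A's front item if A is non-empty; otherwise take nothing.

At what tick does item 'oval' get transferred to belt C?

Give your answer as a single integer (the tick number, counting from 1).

Tick 1: prefer A, take reel from A; A=[mast] B=[knob,oval] C=[reel]
Tick 2: prefer B, take knob from B; A=[mast] B=[oval] C=[reel,knob]
Tick 3: prefer A, take mast from A; A=[-] B=[oval] C=[reel,knob,mast]
Tick 4: prefer B, take oval from B; A=[-] B=[-] C=[reel,knob,mast,oval]

Answer: 4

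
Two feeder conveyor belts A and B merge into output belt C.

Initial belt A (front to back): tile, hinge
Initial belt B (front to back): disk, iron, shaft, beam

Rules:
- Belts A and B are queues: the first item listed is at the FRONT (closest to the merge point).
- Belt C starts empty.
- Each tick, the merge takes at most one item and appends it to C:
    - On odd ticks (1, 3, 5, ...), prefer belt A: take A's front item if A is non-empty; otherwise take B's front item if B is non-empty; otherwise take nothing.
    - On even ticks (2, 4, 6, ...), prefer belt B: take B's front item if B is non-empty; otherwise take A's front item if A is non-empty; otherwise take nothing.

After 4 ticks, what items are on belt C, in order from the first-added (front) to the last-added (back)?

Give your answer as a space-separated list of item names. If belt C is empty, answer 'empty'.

Answer: tile disk hinge iron

Derivation:
Tick 1: prefer A, take tile from A; A=[hinge] B=[disk,iron,shaft,beam] C=[tile]
Tick 2: prefer B, take disk from B; A=[hinge] B=[iron,shaft,beam] C=[tile,disk]
Tick 3: prefer A, take hinge from A; A=[-] B=[iron,shaft,beam] C=[tile,disk,hinge]
Tick 4: prefer B, take iron from B; A=[-] B=[shaft,beam] C=[tile,disk,hinge,iron]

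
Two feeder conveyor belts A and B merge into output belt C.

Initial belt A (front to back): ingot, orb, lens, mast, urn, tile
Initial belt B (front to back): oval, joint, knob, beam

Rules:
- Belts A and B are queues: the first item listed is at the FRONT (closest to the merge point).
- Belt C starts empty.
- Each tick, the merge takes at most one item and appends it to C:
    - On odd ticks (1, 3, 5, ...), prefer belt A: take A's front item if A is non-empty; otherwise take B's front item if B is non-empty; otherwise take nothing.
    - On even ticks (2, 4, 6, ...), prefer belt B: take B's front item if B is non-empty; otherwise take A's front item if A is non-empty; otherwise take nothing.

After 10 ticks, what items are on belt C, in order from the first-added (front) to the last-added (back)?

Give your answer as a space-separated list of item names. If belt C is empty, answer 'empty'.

Tick 1: prefer A, take ingot from A; A=[orb,lens,mast,urn,tile] B=[oval,joint,knob,beam] C=[ingot]
Tick 2: prefer B, take oval from B; A=[orb,lens,mast,urn,tile] B=[joint,knob,beam] C=[ingot,oval]
Tick 3: prefer A, take orb from A; A=[lens,mast,urn,tile] B=[joint,knob,beam] C=[ingot,oval,orb]
Tick 4: prefer B, take joint from B; A=[lens,mast,urn,tile] B=[knob,beam] C=[ingot,oval,orb,joint]
Tick 5: prefer A, take lens from A; A=[mast,urn,tile] B=[knob,beam] C=[ingot,oval,orb,joint,lens]
Tick 6: prefer B, take knob from B; A=[mast,urn,tile] B=[beam] C=[ingot,oval,orb,joint,lens,knob]
Tick 7: prefer A, take mast from A; A=[urn,tile] B=[beam] C=[ingot,oval,orb,joint,lens,knob,mast]
Tick 8: prefer B, take beam from B; A=[urn,tile] B=[-] C=[ingot,oval,orb,joint,lens,knob,mast,beam]
Tick 9: prefer A, take urn from A; A=[tile] B=[-] C=[ingot,oval,orb,joint,lens,knob,mast,beam,urn]
Tick 10: prefer B, take tile from A; A=[-] B=[-] C=[ingot,oval,orb,joint,lens,knob,mast,beam,urn,tile]

Answer: ingot oval orb joint lens knob mast beam urn tile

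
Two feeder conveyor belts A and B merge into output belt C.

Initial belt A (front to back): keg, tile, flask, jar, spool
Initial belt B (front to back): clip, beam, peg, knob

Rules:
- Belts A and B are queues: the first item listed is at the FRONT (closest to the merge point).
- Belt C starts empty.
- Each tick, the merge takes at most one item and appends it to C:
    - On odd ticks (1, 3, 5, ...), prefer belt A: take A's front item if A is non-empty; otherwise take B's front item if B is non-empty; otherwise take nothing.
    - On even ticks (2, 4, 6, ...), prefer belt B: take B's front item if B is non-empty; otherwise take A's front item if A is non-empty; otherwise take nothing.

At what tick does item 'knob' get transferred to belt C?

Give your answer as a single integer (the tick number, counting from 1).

Answer: 8

Derivation:
Tick 1: prefer A, take keg from A; A=[tile,flask,jar,spool] B=[clip,beam,peg,knob] C=[keg]
Tick 2: prefer B, take clip from B; A=[tile,flask,jar,spool] B=[beam,peg,knob] C=[keg,clip]
Tick 3: prefer A, take tile from A; A=[flask,jar,spool] B=[beam,peg,knob] C=[keg,clip,tile]
Tick 4: prefer B, take beam from B; A=[flask,jar,spool] B=[peg,knob] C=[keg,clip,tile,beam]
Tick 5: prefer A, take flask from A; A=[jar,spool] B=[peg,knob] C=[keg,clip,tile,beam,flask]
Tick 6: prefer B, take peg from B; A=[jar,spool] B=[knob] C=[keg,clip,tile,beam,flask,peg]
Tick 7: prefer A, take jar from A; A=[spool] B=[knob] C=[keg,clip,tile,beam,flask,peg,jar]
Tick 8: prefer B, take knob from B; A=[spool] B=[-] C=[keg,clip,tile,beam,flask,peg,jar,knob]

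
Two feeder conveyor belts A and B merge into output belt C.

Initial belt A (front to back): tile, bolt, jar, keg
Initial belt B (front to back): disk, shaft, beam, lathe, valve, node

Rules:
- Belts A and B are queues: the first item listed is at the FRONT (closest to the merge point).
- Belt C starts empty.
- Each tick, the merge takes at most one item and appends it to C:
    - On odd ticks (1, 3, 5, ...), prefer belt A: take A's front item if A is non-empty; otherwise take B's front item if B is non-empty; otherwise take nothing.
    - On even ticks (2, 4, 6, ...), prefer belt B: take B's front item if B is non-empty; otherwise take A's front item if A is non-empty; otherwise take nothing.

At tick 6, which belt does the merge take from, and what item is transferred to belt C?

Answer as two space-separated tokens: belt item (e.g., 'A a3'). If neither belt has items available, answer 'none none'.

Tick 1: prefer A, take tile from A; A=[bolt,jar,keg] B=[disk,shaft,beam,lathe,valve,node] C=[tile]
Tick 2: prefer B, take disk from B; A=[bolt,jar,keg] B=[shaft,beam,lathe,valve,node] C=[tile,disk]
Tick 3: prefer A, take bolt from A; A=[jar,keg] B=[shaft,beam,lathe,valve,node] C=[tile,disk,bolt]
Tick 4: prefer B, take shaft from B; A=[jar,keg] B=[beam,lathe,valve,node] C=[tile,disk,bolt,shaft]
Tick 5: prefer A, take jar from A; A=[keg] B=[beam,lathe,valve,node] C=[tile,disk,bolt,shaft,jar]
Tick 6: prefer B, take beam from B; A=[keg] B=[lathe,valve,node] C=[tile,disk,bolt,shaft,jar,beam]

Answer: B beam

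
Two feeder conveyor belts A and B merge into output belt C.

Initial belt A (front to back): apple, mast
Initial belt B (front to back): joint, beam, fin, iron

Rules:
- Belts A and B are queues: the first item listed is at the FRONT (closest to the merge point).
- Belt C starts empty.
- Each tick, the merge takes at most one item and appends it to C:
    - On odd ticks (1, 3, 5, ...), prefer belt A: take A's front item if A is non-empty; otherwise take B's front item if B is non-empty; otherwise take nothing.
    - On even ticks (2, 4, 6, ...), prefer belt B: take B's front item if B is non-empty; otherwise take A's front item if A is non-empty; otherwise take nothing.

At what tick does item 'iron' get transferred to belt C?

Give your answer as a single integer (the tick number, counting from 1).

Tick 1: prefer A, take apple from A; A=[mast] B=[joint,beam,fin,iron] C=[apple]
Tick 2: prefer B, take joint from B; A=[mast] B=[beam,fin,iron] C=[apple,joint]
Tick 3: prefer A, take mast from A; A=[-] B=[beam,fin,iron] C=[apple,joint,mast]
Tick 4: prefer B, take beam from B; A=[-] B=[fin,iron] C=[apple,joint,mast,beam]
Tick 5: prefer A, take fin from B; A=[-] B=[iron] C=[apple,joint,mast,beam,fin]
Tick 6: prefer B, take iron from B; A=[-] B=[-] C=[apple,joint,mast,beam,fin,iron]

Answer: 6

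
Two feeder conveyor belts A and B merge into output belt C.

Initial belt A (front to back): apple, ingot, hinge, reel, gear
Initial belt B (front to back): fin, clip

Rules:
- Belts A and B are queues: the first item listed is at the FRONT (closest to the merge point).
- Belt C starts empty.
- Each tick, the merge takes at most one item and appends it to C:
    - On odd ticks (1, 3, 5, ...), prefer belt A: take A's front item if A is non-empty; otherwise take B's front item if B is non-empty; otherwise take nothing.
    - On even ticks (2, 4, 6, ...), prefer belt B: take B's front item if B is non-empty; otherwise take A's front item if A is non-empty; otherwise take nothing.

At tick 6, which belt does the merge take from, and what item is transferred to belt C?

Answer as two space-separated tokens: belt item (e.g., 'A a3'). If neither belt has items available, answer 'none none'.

Answer: A reel

Derivation:
Tick 1: prefer A, take apple from A; A=[ingot,hinge,reel,gear] B=[fin,clip] C=[apple]
Tick 2: prefer B, take fin from B; A=[ingot,hinge,reel,gear] B=[clip] C=[apple,fin]
Tick 3: prefer A, take ingot from A; A=[hinge,reel,gear] B=[clip] C=[apple,fin,ingot]
Tick 4: prefer B, take clip from B; A=[hinge,reel,gear] B=[-] C=[apple,fin,ingot,clip]
Tick 5: prefer A, take hinge from A; A=[reel,gear] B=[-] C=[apple,fin,ingot,clip,hinge]
Tick 6: prefer B, take reel from A; A=[gear] B=[-] C=[apple,fin,ingot,clip,hinge,reel]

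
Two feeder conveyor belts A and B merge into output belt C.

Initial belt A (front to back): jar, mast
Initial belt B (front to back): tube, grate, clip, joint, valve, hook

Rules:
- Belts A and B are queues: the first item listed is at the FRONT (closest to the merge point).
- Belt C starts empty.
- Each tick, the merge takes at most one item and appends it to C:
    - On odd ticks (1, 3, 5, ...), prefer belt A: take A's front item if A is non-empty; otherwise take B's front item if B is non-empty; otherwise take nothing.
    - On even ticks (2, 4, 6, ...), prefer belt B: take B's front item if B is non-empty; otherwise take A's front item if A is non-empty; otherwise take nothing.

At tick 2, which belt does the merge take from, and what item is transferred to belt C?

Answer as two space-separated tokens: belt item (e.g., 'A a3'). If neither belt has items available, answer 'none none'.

Answer: B tube

Derivation:
Tick 1: prefer A, take jar from A; A=[mast] B=[tube,grate,clip,joint,valve,hook] C=[jar]
Tick 2: prefer B, take tube from B; A=[mast] B=[grate,clip,joint,valve,hook] C=[jar,tube]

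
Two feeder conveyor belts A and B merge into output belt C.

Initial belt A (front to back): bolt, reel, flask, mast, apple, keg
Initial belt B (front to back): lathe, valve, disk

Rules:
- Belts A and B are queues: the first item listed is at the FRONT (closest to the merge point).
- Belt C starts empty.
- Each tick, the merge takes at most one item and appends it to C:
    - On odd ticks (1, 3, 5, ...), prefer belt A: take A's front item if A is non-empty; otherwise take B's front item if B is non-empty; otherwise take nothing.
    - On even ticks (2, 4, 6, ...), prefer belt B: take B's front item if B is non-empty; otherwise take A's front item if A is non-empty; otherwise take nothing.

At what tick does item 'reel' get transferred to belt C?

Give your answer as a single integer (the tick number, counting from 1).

Answer: 3

Derivation:
Tick 1: prefer A, take bolt from A; A=[reel,flask,mast,apple,keg] B=[lathe,valve,disk] C=[bolt]
Tick 2: prefer B, take lathe from B; A=[reel,flask,mast,apple,keg] B=[valve,disk] C=[bolt,lathe]
Tick 3: prefer A, take reel from A; A=[flask,mast,apple,keg] B=[valve,disk] C=[bolt,lathe,reel]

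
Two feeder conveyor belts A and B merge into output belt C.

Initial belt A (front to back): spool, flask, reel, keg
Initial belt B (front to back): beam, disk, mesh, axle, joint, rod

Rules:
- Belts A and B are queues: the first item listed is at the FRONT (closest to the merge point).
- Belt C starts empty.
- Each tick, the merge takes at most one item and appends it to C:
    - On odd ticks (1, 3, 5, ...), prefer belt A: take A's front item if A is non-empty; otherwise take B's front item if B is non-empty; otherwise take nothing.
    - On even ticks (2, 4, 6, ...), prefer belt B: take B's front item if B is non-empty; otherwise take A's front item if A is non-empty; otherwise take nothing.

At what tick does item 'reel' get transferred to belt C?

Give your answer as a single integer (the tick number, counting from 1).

Answer: 5

Derivation:
Tick 1: prefer A, take spool from A; A=[flask,reel,keg] B=[beam,disk,mesh,axle,joint,rod] C=[spool]
Tick 2: prefer B, take beam from B; A=[flask,reel,keg] B=[disk,mesh,axle,joint,rod] C=[spool,beam]
Tick 3: prefer A, take flask from A; A=[reel,keg] B=[disk,mesh,axle,joint,rod] C=[spool,beam,flask]
Tick 4: prefer B, take disk from B; A=[reel,keg] B=[mesh,axle,joint,rod] C=[spool,beam,flask,disk]
Tick 5: prefer A, take reel from A; A=[keg] B=[mesh,axle,joint,rod] C=[spool,beam,flask,disk,reel]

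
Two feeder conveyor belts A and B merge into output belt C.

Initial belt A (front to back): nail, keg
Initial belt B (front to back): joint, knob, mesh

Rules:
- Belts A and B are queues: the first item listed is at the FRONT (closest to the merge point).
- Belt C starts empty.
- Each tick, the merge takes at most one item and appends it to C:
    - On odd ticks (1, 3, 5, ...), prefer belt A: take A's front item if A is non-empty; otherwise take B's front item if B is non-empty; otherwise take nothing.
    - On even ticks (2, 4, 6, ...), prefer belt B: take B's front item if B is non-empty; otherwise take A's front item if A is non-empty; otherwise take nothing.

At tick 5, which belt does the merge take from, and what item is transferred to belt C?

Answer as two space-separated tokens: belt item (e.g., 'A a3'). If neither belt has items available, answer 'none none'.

Tick 1: prefer A, take nail from A; A=[keg] B=[joint,knob,mesh] C=[nail]
Tick 2: prefer B, take joint from B; A=[keg] B=[knob,mesh] C=[nail,joint]
Tick 3: prefer A, take keg from A; A=[-] B=[knob,mesh] C=[nail,joint,keg]
Tick 4: prefer B, take knob from B; A=[-] B=[mesh] C=[nail,joint,keg,knob]
Tick 5: prefer A, take mesh from B; A=[-] B=[-] C=[nail,joint,keg,knob,mesh]

Answer: B mesh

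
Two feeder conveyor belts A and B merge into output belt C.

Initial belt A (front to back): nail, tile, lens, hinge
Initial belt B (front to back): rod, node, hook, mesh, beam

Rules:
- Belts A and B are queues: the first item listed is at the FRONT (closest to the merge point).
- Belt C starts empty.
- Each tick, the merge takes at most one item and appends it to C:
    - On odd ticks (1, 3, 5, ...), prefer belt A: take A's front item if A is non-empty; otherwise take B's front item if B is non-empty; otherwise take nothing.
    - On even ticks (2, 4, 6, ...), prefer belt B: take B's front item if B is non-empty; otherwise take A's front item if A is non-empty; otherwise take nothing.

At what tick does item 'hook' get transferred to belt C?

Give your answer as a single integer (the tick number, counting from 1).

Tick 1: prefer A, take nail from A; A=[tile,lens,hinge] B=[rod,node,hook,mesh,beam] C=[nail]
Tick 2: prefer B, take rod from B; A=[tile,lens,hinge] B=[node,hook,mesh,beam] C=[nail,rod]
Tick 3: prefer A, take tile from A; A=[lens,hinge] B=[node,hook,mesh,beam] C=[nail,rod,tile]
Tick 4: prefer B, take node from B; A=[lens,hinge] B=[hook,mesh,beam] C=[nail,rod,tile,node]
Tick 5: prefer A, take lens from A; A=[hinge] B=[hook,mesh,beam] C=[nail,rod,tile,node,lens]
Tick 6: prefer B, take hook from B; A=[hinge] B=[mesh,beam] C=[nail,rod,tile,node,lens,hook]

Answer: 6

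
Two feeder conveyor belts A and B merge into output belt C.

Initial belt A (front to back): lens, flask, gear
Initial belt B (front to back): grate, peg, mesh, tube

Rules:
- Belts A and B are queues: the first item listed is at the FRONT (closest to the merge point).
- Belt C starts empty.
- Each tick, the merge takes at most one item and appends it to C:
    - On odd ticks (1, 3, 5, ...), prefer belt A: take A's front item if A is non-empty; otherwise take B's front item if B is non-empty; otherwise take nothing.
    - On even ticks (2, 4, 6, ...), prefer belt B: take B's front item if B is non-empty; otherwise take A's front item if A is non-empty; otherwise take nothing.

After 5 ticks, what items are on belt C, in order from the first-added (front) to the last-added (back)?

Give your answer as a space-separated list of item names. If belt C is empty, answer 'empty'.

Answer: lens grate flask peg gear

Derivation:
Tick 1: prefer A, take lens from A; A=[flask,gear] B=[grate,peg,mesh,tube] C=[lens]
Tick 2: prefer B, take grate from B; A=[flask,gear] B=[peg,mesh,tube] C=[lens,grate]
Tick 3: prefer A, take flask from A; A=[gear] B=[peg,mesh,tube] C=[lens,grate,flask]
Tick 4: prefer B, take peg from B; A=[gear] B=[mesh,tube] C=[lens,grate,flask,peg]
Tick 5: prefer A, take gear from A; A=[-] B=[mesh,tube] C=[lens,grate,flask,peg,gear]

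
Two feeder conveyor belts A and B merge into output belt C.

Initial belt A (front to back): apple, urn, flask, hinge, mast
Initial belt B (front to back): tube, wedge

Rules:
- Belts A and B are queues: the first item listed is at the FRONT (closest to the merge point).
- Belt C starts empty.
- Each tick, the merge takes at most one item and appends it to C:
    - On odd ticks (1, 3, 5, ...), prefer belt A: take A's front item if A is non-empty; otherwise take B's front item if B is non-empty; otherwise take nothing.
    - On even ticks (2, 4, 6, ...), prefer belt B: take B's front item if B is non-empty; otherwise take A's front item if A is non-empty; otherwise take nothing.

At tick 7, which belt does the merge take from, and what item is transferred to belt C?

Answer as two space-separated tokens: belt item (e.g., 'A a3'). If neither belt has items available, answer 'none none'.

Answer: A mast

Derivation:
Tick 1: prefer A, take apple from A; A=[urn,flask,hinge,mast] B=[tube,wedge] C=[apple]
Tick 2: prefer B, take tube from B; A=[urn,flask,hinge,mast] B=[wedge] C=[apple,tube]
Tick 3: prefer A, take urn from A; A=[flask,hinge,mast] B=[wedge] C=[apple,tube,urn]
Tick 4: prefer B, take wedge from B; A=[flask,hinge,mast] B=[-] C=[apple,tube,urn,wedge]
Tick 5: prefer A, take flask from A; A=[hinge,mast] B=[-] C=[apple,tube,urn,wedge,flask]
Tick 6: prefer B, take hinge from A; A=[mast] B=[-] C=[apple,tube,urn,wedge,flask,hinge]
Tick 7: prefer A, take mast from A; A=[-] B=[-] C=[apple,tube,urn,wedge,flask,hinge,mast]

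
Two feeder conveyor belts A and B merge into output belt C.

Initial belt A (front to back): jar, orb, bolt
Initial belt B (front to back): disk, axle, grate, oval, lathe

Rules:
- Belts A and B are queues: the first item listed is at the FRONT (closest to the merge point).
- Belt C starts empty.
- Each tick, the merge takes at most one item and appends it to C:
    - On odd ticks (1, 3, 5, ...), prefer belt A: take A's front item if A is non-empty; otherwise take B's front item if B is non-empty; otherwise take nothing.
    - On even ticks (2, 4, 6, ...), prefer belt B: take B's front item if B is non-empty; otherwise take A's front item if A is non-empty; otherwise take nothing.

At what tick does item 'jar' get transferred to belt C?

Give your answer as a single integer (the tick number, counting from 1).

Answer: 1

Derivation:
Tick 1: prefer A, take jar from A; A=[orb,bolt] B=[disk,axle,grate,oval,lathe] C=[jar]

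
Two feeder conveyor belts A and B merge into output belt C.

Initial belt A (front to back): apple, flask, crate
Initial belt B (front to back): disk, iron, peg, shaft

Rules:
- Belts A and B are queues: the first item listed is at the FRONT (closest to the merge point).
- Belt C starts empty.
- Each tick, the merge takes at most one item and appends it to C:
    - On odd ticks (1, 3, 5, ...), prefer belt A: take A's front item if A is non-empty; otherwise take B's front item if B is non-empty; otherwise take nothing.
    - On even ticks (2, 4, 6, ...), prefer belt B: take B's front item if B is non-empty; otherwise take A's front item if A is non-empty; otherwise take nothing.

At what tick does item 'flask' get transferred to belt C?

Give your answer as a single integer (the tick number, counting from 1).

Tick 1: prefer A, take apple from A; A=[flask,crate] B=[disk,iron,peg,shaft] C=[apple]
Tick 2: prefer B, take disk from B; A=[flask,crate] B=[iron,peg,shaft] C=[apple,disk]
Tick 3: prefer A, take flask from A; A=[crate] B=[iron,peg,shaft] C=[apple,disk,flask]

Answer: 3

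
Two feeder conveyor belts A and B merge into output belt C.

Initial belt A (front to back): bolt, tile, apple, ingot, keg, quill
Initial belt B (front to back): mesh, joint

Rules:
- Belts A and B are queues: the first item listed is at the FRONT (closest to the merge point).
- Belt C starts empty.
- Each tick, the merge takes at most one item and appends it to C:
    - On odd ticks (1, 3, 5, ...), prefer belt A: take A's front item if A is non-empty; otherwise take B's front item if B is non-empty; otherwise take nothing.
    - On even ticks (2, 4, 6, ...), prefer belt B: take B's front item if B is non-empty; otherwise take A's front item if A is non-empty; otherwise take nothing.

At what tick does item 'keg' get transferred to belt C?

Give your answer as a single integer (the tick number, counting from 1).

Answer: 7

Derivation:
Tick 1: prefer A, take bolt from A; A=[tile,apple,ingot,keg,quill] B=[mesh,joint] C=[bolt]
Tick 2: prefer B, take mesh from B; A=[tile,apple,ingot,keg,quill] B=[joint] C=[bolt,mesh]
Tick 3: prefer A, take tile from A; A=[apple,ingot,keg,quill] B=[joint] C=[bolt,mesh,tile]
Tick 4: prefer B, take joint from B; A=[apple,ingot,keg,quill] B=[-] C=[bolt,mesh,tile,joint]
Tick 5: prefer A, take apple from A; A=[ingot,keg,quill] B=[-] C=[bolt,mesh,tile,joint,apple]
Tick 6: prefer B, take ingot from A; A=[keg,quill] B=[-] C=[bolt,mesh,tile,joint,apple,ingot]
Tick 7: prefer A, take keg from A; A=[quill] B=[-] C=[bolt,mesh,tile,joint,apple,ingot,keg]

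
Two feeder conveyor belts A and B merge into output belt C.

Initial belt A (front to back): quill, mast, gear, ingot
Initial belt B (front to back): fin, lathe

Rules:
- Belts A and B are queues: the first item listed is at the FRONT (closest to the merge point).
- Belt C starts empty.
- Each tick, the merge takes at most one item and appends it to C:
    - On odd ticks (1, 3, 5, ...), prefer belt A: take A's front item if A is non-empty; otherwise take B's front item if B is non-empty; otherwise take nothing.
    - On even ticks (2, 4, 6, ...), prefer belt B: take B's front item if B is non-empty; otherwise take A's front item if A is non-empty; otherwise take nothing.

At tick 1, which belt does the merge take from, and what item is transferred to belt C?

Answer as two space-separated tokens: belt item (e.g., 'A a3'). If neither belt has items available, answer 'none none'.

Tick 1: prefer A, take quill from A; A=[mast,gear,ingot] B=[fin,lathe] C=[quill]

Answer: A quill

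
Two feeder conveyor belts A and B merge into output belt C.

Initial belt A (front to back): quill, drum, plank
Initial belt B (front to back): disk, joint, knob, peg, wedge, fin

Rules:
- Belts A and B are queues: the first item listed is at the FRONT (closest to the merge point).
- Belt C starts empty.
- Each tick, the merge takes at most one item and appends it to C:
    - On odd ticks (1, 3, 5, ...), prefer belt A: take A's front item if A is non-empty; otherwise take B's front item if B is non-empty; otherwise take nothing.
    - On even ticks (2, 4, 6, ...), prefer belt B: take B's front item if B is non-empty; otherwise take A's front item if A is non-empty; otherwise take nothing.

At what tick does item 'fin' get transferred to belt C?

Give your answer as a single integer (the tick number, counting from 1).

Tick 1: prefer A, take quill from A; A=[drum,plank] B=[disk,joint,knob,peg,wedge,fin] C=[quill]
Tick 2: prefer B, take disk from B; A=[drum,plank] B=[joint,knob,peg,wedge,fin] C=[quill,disk]
Tick 3: prefer A, take drum from A; A=[plank] B=[joint,knob,peg,wedge,fin] C=[quill,disk,drum]
Tick 4: prefer B, take joint from B; A=[plank] B=[knob,peg,wedge,fin] C=[quill,disk,drum,joint]
Tick 5: prefer A, take plank from A; A=[-] B=[knob,peg,wedge,fin] C=[quill,disk,drum,joint,plank]
Tick 6: prefer B, take knob from B; A=[-] B=[peg,wedge,fin] C=[quill,disk,drum,joint,plank,knob]
Tick 7: prefer A, take peg from B; A=[-] B=[wedge,fin] C=[quill,disk,drum,joint,plank,knob,peg]
Tick 8: prefer B, take wedge from B; A=[-] B=[fin] C=[quill,disk,drum,joint,plank,knob,peg,wedge]
Tick 9: prefer A, take fin from B; A=[-] B=[-] C=[quill,disk,drum,joint,plank,knob,peg,wedge,fin]

Answer: 9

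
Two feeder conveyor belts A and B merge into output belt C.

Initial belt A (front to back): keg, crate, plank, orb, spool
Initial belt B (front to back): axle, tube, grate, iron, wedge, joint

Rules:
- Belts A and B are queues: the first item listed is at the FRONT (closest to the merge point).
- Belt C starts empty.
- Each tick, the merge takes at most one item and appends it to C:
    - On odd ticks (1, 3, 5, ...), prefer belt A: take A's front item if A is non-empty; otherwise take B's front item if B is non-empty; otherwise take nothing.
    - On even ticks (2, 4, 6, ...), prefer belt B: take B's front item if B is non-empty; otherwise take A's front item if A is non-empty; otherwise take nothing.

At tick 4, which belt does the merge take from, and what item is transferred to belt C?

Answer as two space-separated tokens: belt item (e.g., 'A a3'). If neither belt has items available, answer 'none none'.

Answer: B tube

Derivation:
Tick 1: prefer A, take keg from A; A=[crate,plank,orb,spool] B=[axle,tube,grate,iron,wedge,joint] C=[keg]
Tick 2: prefer B, take axle from B; A=[crate,plank,orb,spool] B=[tube,grate,iron,wedge,joint] C=[keg,axle]
Tick 3: prefer A, take crate from A; A=[plank,orb,spool] B=[tube,grate,iron,wedge,joint] C=[keg,axle,crate]
Tick 4: prefer B, take tube from B; A=[plank,orb,spool] B=[grate,iron,wedge,joint] C=[keg,axle,crate,tube]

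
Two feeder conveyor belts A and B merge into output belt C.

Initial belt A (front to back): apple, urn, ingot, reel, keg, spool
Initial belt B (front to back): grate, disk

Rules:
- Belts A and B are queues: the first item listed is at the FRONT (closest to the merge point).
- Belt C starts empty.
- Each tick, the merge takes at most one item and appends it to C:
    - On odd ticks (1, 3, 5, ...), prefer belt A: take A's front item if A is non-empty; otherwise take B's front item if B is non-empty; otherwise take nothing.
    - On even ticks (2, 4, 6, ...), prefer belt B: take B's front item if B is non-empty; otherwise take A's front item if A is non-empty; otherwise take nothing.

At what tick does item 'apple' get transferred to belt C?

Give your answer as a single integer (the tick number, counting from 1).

Tick 1: prefer A, take apple from A; A=[urn,ingot,reel,keg,spool] B=[grate,disk] C=[apple]

Answer: 1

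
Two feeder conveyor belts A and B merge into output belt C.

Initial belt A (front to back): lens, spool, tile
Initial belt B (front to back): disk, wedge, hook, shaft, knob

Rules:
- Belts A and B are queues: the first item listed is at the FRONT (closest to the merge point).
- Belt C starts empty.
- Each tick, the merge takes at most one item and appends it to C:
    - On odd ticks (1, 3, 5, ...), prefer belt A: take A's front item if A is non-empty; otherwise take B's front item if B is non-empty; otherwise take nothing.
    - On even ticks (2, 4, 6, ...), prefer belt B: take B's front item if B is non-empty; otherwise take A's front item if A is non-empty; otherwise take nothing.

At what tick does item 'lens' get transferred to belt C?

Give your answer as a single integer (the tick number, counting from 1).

Answer: 1

Derivation:
Tick 1: prefer A, take lens from A; A=[spool,tile] B=[disk,wedge,hook,shaft,knob] C=[lens]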